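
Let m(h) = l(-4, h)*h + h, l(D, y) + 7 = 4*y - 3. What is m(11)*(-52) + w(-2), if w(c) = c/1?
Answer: -20022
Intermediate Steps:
l(D, y) = -10 + 4*y (l(D, y) = -7 + (4*y - 3) = -7 + (-3 + 4*y) = -10 + 4*y)
w(c) = c (w(c) = c*1 = c)
m(h) = h + h*(-10 + 4*h) (m(h) = (-10 + 4*h)*h + h = h*(-10 + 4*h) + h = h + h*(-10 + 4*h))
m(11)*(-52) + w(-2) = (11*(-9 + 4*11))*(-52) - 2 = (11*(-9 + 44))*(-52) - 2 = (11*35)*(-52) - 2 = 385*(-52) - 2 = -20020 - 2 = -20022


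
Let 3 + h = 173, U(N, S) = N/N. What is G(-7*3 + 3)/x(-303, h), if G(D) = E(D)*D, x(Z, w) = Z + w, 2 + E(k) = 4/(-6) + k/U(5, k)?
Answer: -372/133 ≈ -2.7970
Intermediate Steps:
U(N, S) = 1
h = 170 (h = -3 + 173 = 170)
E(k) = -8/3 + k (E(k) = -2 + (4/(-6) + k/1) = -2 + (4*(-⅙) + k*1) = -2 + (-⅔ + k) = -8/3 + k)
G(D) = D*(-8/3 + D) (G(D) = (-8/3 + D)*D = D*(-8/3 + D))
G(-7*3 + 3)/x(-303, h) = ((-7*3 + 3)*(-8 + 3*(-7*3 + 3))/3)/(-303 + 170) = ((-21 + 3)*(-8 + 3*(-21 + 3))/3)/(-133) = ((⅓)*(-18)*(-8 + 3*(-18)))*(-1/133) = ((⅓)*(-18)*(-8 - 54))*(-1/133) = ((⅓)*(-18)*(-62))*(-1/133) = 372*(-1/133) = -372/133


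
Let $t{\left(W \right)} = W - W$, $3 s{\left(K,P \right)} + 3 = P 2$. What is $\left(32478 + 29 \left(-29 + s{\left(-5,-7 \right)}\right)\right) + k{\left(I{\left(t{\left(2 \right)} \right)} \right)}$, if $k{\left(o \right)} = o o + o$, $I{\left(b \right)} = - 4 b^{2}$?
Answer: $\frac{94418}{3} \approx 31473.0$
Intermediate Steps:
$s{\left(K,P \right)} = -1 + \frac{2 P}{3}$ ($s{\left(K,P \right)} = -1 + \frac{P 2}{3} = -1 + \frac{2 P}{3}$)
$t{\left(W \right)} = 0$
$k{\left(o \right)} = o + o^{2}$ ($k{\left(o \right)} = o^{2} + o = o + o^{2}$)
$\left(32478 + 29 \left(-29 + s{\left(-5,-7 \right)}\right)\right) + k{\left(I{\left(t{\left(2 \right)} \right)} \right)} = \left(32478 + 29 \left(-29 + \left(-1 + \frac{2}{3} \left(-7\right)\right)\right)\right) + - 4 \cdot 0^{2} \left(1 - 4 \cdot 0^{2}\right) = \left(32478 + 29 \left(-29 - \frac{17}{3}\right)\right) + \left(-4\right) 0 \left(1 - 0\right) = \left(32478 + 29 \left(-29 - \frac{17}{3}\right)\right) + 0 \left(1 + 0\right) = \left(32478 + 29 \left(- \frac{104}{3}\right)\right) + 0 \cdot 1 = \left(32478 - \frac{3016}{3}\right) + 0 = \frac{94418}{3} + 0 = \frac{94418}{3}$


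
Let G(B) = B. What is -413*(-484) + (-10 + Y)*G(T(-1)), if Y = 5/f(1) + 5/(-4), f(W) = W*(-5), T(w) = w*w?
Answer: 799519/4 ≈ 1.9988e+5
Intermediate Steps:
T(w) = w²
f(W) = -5*W
Y = -9/4 (Y = 5/((-5*1)) + 5/(-4) = 5/(-5) + 5*(-¼) = 5*(-⅕) - 5/4 = -1 - 5/4 = -9/4 ≈ -2.2500)
-413*(-484) + (-10 + Y)*G(T(-1)) = -413*(-484) + (-10 - 9/4)*(-1)² = 199892 - 49/4*1 = 199892 - 49/4 = 799519/4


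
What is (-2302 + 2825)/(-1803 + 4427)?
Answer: 523/2624 ≈ 0.19931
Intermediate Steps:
(-2302 + 2825)/(-1803 + 4427) = 523/2624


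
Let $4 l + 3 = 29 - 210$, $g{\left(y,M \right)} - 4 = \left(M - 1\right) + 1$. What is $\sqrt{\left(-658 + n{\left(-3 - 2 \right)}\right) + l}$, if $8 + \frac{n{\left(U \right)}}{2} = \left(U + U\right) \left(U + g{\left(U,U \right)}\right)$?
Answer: $10 i \sqrt{6} \approx 24.495 i$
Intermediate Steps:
$g{\left(y,M \right)} = 4 + M$ ($g{\left(y,M \right)} = 4 + \left(\left(M - 1\right) + 1\right) = 4 + \left(\left(-1 + M\right) + 1\right) = 4 + M$)
$n{\left(U \right)} = -16 + 4 U \left(4 + 2 U\right)$ ($n{\left(U \right)} = -16 + 2 \left(U + U\right) \left(U + \left(4 + U\right)\right) = -16 + 2 \cdot 2 U \left(4 + 2 U\right) = -16 + 4 U \left(4 + 2 U\right)$)
$l = -46$ ($l = - \frac{3}{4} + \frac{29 - 210}{4} = - \frac{3}{4} + \frac{1}{4} \left(-181\right) = - \frac{3}{4} - \frac{181}{4} = -46$)
$\sqrt{\left(-658 + n{\left(-3 - 2 \right)}\right) + l} = \sqrt{\left(-658 + \left(-16 + 8 \left(-3 - 2\right)^{2} + 16 \left(-3 - 2\right)\right)\right) - 46} = \sqrt{\left(-658 + \left(-16 + 8 \left(-5\right)^{2} + 16 \left(-5\right)\right)\right) - 46} = \sqrt{\left(-658 - -104\right) - 46} = \sqrt{\left(-658 + 104\right) - 46} = \sqrt{-554 - 46} = \sqrt{-600} = 10 i \sqrt{6}$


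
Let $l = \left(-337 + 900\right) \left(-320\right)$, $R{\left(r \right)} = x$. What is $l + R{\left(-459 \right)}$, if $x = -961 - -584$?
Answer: $-180537$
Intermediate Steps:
$x = -377$ ($x = -961 + 584 = -377$)
$R{\left(r \right)} = -377$
$l = -180160$ ($l = 563 \left(-320\right) = -180160$)
$l + R{\left(-459 \right)} = -180160 - 377 = -180537$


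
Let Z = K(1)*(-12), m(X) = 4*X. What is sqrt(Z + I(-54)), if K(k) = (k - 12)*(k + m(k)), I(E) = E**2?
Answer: 2*sqrt(894) ≈ 59.800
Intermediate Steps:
K(k) = 5*k*(-12 + k) (K(k) = (k - 12)*(k + 4*k) = (-12 + k)*(5*k) = 5*k*(-12 + k))
Z = 660 (Z = (5*1*(-12 + 1))*(-12) = (5*1*(-11))*(-12) = -55*(-12) = 660)
sqrt(Z + I(-54)) = sqrt(660 + (-54)**2) = sqrt(660 + 2916) = sqrt(3576) = 2*sqrt(894)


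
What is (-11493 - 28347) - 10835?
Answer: -50675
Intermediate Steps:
(-11493 - 28347) - 10835 = -39840 - 10835 = -50675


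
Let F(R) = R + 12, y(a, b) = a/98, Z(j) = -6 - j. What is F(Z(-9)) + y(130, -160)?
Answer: 800/49 ≈ 16.327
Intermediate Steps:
y(a, b) = a/98 (y(a, b) = a*(1/98) = a/98)
F(R) = 12 + R
F(Z(-9)) + y(130, -160) = (12 + (-6 - 1*(-9))) + (1/98)*130 = (12 + (-6 + 9)) + 65/49 = (12 + 3) + 65/49 = 15 + 65/49 = 800/49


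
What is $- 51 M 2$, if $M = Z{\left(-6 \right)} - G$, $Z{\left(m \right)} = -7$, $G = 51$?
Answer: $5916$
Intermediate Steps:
$M = -58$ ($M = -7 - 51 = -58$)
$- 51 M 2 = \left(-51\right) \left(-58\right) 2 = 2958 \cdot 2 = 5916$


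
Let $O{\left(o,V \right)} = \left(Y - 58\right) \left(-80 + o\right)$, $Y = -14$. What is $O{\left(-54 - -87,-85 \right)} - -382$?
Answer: $3766$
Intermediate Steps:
$O{\left(o,V \right)} = 5760 - 72 o$ ($O{\left(o,V \right)} = \left(-14 - 58\right) \left(-80 + o\right) = - 72 \left(-80 + o\right) = 5760 - 72 o$)
$O{\left(-54 - -87,-85 \right)} - -382 = \left(5760 - 72 \left(-54 - -87\right)\right) - -382 = \left(5760 - 72 \left(-54 + 87\right)\right) + 382 = \left(5760 - 2376\right) + 382 = 3384 + 382 = 3766$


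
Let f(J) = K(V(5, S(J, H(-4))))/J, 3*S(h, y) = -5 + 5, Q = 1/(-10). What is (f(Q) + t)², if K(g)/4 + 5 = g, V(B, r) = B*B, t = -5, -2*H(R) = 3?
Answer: 648025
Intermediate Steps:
H(R) = -3/2 (H(R) = -½*3 = -3/2)
Q = -⅒ ≈ -0.10000
S(h, y) = 0 (S(h, y) = (-5 + 5)/3 = (⅓)*0 = 0)
V(B, r) = B²
K(g) = -20 + 4*g
f(J) = 80/J (f(J) = (-20 + 4*5²)/J = (-20 + 4*25)/J = (-20 + 100)/J = 80/J)
(f(Q) + t)² = (80/(-⅒) - 5)² = (80*(-10) - 5)² = (-800 - 5)² = (-805)² = 648025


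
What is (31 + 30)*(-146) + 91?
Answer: -8815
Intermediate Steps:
(31 + 30)*(-146) + 91 = 61*(-146) + 91 = -8906 + 91 = -8815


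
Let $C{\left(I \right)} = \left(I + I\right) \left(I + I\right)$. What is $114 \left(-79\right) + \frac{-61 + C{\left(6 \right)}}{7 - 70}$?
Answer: $- \frac{567461}{63} \approx -9007.3$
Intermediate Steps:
$C{\left(I \right)} = 4 I^{2}$ ($C{\left(I \right)} = 2 I 2 I = 4 I^{2}$)
$114 \left(-79\right) + \frac{-61 + C{\left(6 \right)}}{7 - 70} = 114 \left(-79\right) + \frac{-61 + 4 \cdot 6^{2}}{7 - 70} = -9006 + \frac{-61 + 4 \cdot 36}{-63} = -9006 + \left(-61 + 144\right) \left(- \frac{1}{63}\right) = -9006 + 83 \left(- \frac{1}{63}\right) = -9006 - \frac{83}{63} = - \frac{567461}{63}$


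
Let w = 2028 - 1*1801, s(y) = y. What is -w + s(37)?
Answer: -190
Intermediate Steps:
w = 227 (w = 2028 - 1801 = 227)
-w + s(37) = -1*227 + 37 = -227 + 37 = -190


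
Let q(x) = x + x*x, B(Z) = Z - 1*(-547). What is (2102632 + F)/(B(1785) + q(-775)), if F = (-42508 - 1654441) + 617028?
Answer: 1022711/602182 ≈ 1.6983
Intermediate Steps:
F = -1079921 (F = -1696949 + 617028 = -1079921)
B(Z) = 547 + Z (B(Z) = Z + 547 = 547 + Z)
q(x) = x + x²
(2102632 + F)/(B(1785) + q(-775)) = (2102632 - 1079921)/((547 + 1785) - 775*(1 - 775)) = 1022711/(2332 - 775*(-774)) = 1022711/(2332 + 599850) = 1022711/602182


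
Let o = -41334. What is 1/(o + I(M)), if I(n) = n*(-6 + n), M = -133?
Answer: -1/22847 ≈ -4.3769e-5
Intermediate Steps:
1/(o + I(M)) = 1/(-41334 - 133*(-6 - 133)) = 1/(-41334 - 133*(-139)) = 1/(-41334 + 18487) = 1/(-22847) = -1/22847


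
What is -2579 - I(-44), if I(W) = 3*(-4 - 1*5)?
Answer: -2552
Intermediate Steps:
I(W) = -27 (I(W) = 3*(-4 - 5) = 3*(-9) = -27)
-2579 - I(-44) = -2579 - 1*(-27) = -2579 + 27 = -2552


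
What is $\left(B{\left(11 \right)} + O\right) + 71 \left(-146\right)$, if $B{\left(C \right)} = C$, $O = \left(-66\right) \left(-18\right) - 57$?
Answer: $-9224$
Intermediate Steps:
$O = 1131$ ($O = 1188 - 57 = 1131$)
$\left(B{\left(11 \right)} + O\right) + 71 \left(-146\right) = \left(11 + 1131\right) + 71 \left(-146\right) = 1142 - 10366 = -9224$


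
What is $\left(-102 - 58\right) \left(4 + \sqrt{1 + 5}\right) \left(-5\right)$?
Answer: $3200 + 800 \sqrt{6} \approx 5159.6$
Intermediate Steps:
$\left(-102 - 58\right) \left(4 + \sqrt{1 + 5}\right) \left(-5\right) = - 160 \left(4 + \sqrt{6}\right) \left(-5\right) = - 160 \left(-20 - 5 \sqrt{6}\right) = 3200 + 800 \sqrt{6}$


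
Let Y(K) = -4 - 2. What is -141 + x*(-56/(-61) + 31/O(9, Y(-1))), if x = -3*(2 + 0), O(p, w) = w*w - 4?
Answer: -148665/976 ≈ -152.32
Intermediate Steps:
Y(K) = -6
O(p, w) = -4 + w² (O(p, w) = w² - 4 = -4 + w²)
x = -6 (x = -3*2 = -6)
-141 + x*(-56/(-61) + 31/O(9, Y(-1))) = -141 - 6*(-56/(-61) + 31/(-4 + (-6)²)) = -141 - 6*(-56*(-1/61) + 31/(-4 + 36)) = -141 - 6*(56/61 + 31/32) = -141 - 6*3683/1952 = -141 - 11049/976 = -148665/976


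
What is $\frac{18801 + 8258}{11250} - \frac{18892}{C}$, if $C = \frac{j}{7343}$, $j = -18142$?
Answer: $\frac{780567704689}{102048750} \approx 7649.0$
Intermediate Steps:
$C = - \frac{18142}{7343} \approx -2.4707$
$\frac{18801 + 8258}{11250} - \frac{18892}{C} = \frac{18801 + 8258}{11250} - \frac{18892}{- \frac{18142}{7343}} = 27059 \cdot \frac{1}{11250} - - \frac{69361978}{9071} = \frac{27059}{11250} + \frac{69361978}{9071} = \frac{780567704689}{102048750}$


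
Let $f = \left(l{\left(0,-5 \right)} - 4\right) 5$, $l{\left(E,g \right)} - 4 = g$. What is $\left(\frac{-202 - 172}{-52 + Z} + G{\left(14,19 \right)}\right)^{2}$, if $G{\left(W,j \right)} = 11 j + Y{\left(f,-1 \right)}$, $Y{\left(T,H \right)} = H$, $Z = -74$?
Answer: $\frac{176650681}{3969} \approx 44508.0$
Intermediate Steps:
$l{\left(E,g \right)} = 4 + g$
$f = -25$ ($f = \left(\left(4 - 5\right) - 4\right) 5 = \left(-1 - 4\right) 5 = \left(-5\right) 5 = -25$)
$G{\left(W,j \right)} = -1 + 11 j$ ($G{\left(W,j \right)} = 11 j - 1 = -1 + 11 j$)
$\left(\frac{-202 - 172}{-52 + Z} + G{\left(14,19 \right)}\right)^{2} = \left(\frac{-202 - 172}{-52 - 74} + \left(-1 + 11 \cdot 19\right)\right)^{2} = \left(- \frac{374}{-126} + \left(-1 + 209\right)\right)^{2} = \left(\left(-374\right) \left(- \frac{1}{126}\right) + 208\right)^{2} = \left(\frac{187}{63} + 208\right)^{2} = \left(\frac{13291}{63}\right)^{2} = \frac{176650681}{3969}$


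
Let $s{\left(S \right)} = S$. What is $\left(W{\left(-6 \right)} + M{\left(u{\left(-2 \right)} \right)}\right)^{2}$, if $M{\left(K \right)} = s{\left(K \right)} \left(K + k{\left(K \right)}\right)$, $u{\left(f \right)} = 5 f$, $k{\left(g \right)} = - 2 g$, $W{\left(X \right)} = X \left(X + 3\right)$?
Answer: $6724$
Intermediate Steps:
$W{\left(X \right)} = X \left(3 + X\right)$
$M{\left(K \right)} = - K^{2}$ ($M{\left(K \right)} = K \left(K - 2 K\right) = K \left(- K\right) = - K^{2}$)
$\left(W{\left(-6 \right)} + M{\left(u{\left(-2 \right)} \right)}\right)^{2} = \left(- 6 \left(3 - 6\right) - \left(5 \left(-2\right)\right)^{2}\right)^{2} = \left(\left(-6\right) \left(-3\right) - \left(-10\right)^{2}\right)^{2} = \left(18 - 100\right)^{2} = \left(-82\right)^{2} = 6724$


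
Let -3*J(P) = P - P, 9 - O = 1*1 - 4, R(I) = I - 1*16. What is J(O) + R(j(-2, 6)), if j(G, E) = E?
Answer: -10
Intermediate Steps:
R(I) = -16 + I (R(I) = I - 16 = -16 + I)
O = 12 (O = 9 - (1*1 - 4) = 9 - (1 - 4) = 9 - 1*(-3) = 9 + 3 = 12)
J(P) = 0 (J(P) = -(P - P)/3 = -⅓*0 = 0)
J(O) + R(j(-2, 6)) = 0 + (-16 + 6) = 0 - 10 = -10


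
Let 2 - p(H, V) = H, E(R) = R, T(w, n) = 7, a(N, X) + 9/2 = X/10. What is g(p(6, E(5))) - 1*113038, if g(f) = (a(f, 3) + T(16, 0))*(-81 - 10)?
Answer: -566464/5 ≈ -1.1329e+5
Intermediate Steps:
a(N, X) = -9/2 + X/10
p(H, V) = 2 - H
g(f) = -1274/5 (g(f) = ((-9/2 + (1/10)*3) + 7)*(-81 - 10) = ((-9/2 + 3/10) + 7)*(-91) = (-21/5 + 7)*(-91) = (14/5)*(-91) = -1274/5)
g(p(6, E(5))) - 1*113038 = -1274/5 - 1*113038 = -1274/5 - 113038 = -566464/5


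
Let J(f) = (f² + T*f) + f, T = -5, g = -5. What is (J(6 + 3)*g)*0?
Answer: 0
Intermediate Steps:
J(f) = f² - 4*f (J(f) = (f² - 5*f) + f = f² - 4*f)
(J(6 + 3)*g)*0 = (((6 + 3)*(-4 + (6 + 3)))*(-5))*0 = ((9*(-4 + 9))*(-5))*0 = ((9*5)*(-5))*0 = (45*(-5))*0 = -225*0 = 0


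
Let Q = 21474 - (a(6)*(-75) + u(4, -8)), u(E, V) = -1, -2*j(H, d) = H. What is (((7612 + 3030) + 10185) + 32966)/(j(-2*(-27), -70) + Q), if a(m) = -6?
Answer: 53793/20998 ≈ 2.5618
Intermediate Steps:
j(H, d) = -H/2
Q = 21025 (Q = 21474 - (-6*(-75) - 1) = 21474 - (450 - 1) = 21474 - 1*449 = 21474 - 449 = 21025)
(((7612 + 3030) + 10185) + 32966)/(j(-2*(-27), -70) + Q) = (((7612 + 3030) + 10185) + 32966)/(-(-1)*(-27) + 21025) = ((10642 + 10185) + 32966)/(-½*54 + 21025) = (20827 + 32966)/(-27 + 21025) = 53793/20998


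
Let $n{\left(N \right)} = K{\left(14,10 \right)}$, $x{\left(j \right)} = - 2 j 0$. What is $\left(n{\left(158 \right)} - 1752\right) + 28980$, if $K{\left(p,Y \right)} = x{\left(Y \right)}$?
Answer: $27228$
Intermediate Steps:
$x{\left(j \right)} = 0$
$K{\left(p,Y \right)} = 0$
$n{\left(N \right)} = 0$
$\left(n{\left(158 \right)} - 1752\right) + 28980 = \left(0 - 1752\right) + 28980 = -1752 + 28980 = 27228$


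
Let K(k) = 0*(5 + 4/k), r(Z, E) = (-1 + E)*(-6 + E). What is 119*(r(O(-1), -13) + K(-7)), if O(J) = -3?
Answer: 31654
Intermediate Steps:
K(k) = 0
119*(r(O(-1), -13) + K(-7)) = 119*((6 + (-13)**2 - 7*(-13)) + 0) = 119*((6 + 169 + 91) + 0) = 119*(266 + 0) = 119*266 = 31654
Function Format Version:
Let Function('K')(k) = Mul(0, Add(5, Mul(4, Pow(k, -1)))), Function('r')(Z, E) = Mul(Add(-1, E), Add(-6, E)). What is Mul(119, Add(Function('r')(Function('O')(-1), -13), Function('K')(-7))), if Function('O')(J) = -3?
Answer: 31654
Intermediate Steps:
Function('K')(k) = 0
Mul(119, Add(Function('r')(Function('O')(-1), -13), Function('K')(-7))) = Mul(119, Add(Add(6, Pow(-13, 2), Mul(-7, -13)), 0)) = Mul(119, Add(Add(6, 169, 91), 0)) = Mul(119, Add(266, 0)) = Mul(119, 266) = 31654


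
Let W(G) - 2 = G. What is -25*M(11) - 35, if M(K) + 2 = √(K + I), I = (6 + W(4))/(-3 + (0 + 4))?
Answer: 15 - 25*√23 ≈ -104.90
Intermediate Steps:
W(G) = 2 + G
I = 12 (I = (6 + (2 + 4))/(-3 + (0 + 4)) = (6 + 6)/(-3 + 4) = 12/1 = 12*1 = 12)
M(K) = -2 + √(12 + K) (M(K) = -2 + √(K + 12) = -2 + √(12 + K))
-25*M(11) - 35 = -25*(-2 + √(12 + 11)) - 35 = -25*(-2 + √23) - 35 = (50 - 25*√23) - 35 = 15 - 25*√23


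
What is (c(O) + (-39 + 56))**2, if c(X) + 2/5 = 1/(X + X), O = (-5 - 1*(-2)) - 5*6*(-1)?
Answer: 20133169/72900 ≈ 276.18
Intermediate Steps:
O = 27 (O = (-5 + 2) - 30*(-1) = -3 - 1*(-30) = -3 + 30 = 27)
c(X) = -2/5 + 1/(2*X) (c(X) = -2/5 + 1/(X + X) = -2/5 + 1/(2*X))
(c(O) + (-39 + 56))**2 = ((1/10)*(5 - 4*27)/27 + (-39 + 56))**2 = ((1/10)*(1/27)*(5 - 108) + 17)**2 = ((1/10)*(1/27)*(-103) + 17)**2 = (-103/270 + 17)**2 = (4487/270)**2 = 20133169/72900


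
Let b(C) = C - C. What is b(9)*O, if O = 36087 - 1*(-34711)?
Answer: 0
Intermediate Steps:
b(C) = 0
O = 70798 (O = 36087 + 34711 = 70798)
b(9)*O = 0*70798 = 0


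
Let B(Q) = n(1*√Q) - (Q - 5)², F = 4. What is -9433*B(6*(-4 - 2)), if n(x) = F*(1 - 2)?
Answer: 15894605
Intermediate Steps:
n(x) = -4 (n(x) = 4*(1 - 2) = 4*(-1) = -4)
B(Q) = -4 - (-5 + Q)² (B(Q) = -4 - (Q - 5)² = -4 - (-5 + Q)²)
-9433*B(6*(-4 - 2)) = -9433*(-4 - (-5 + 6*(-4 - 2))²) = -9433*(-4 - (-5 + 6*(-6))²) = -9433*(-4 - (-5 - 36)²) = -9433*(-4 - 1*(-41)²) = -9433*(-4 - 1*1681) = -9433*(-4 - 1681) = -9433*(-1685) = 15894605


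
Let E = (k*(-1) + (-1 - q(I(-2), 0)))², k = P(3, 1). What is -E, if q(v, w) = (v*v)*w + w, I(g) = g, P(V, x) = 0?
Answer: -1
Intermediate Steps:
k = 0
q(v, w) = w + w*v² (q(v, w) = v²*w + w = w*v² + w = w + w*v²)
E = 1 (E = (0*(-1) + (-1 - 0*(1 + (-2)²)))² = (0 + (-1 - 0*(1 + 4)))² = (0 + (-1 - 0*5))² = (0 + (-1 - 1*0))² = (0 + (-1 + 0))² = (0 - 1)² = (-1)² = 1)
-E = -1*1 = -1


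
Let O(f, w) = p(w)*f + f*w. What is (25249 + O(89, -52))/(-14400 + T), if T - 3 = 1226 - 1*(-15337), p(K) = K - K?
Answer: 20621/2166 ≈ 9.5203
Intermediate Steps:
p(K) = 0
O(f, w) = f*w (O(f, w) = 0*f + f*w = 0 + f*w = f*w)
T = 16566 (T = 3 + (1226 - 1*(-15337)) = 3 + (1226 + 15337) = 3 + 16563 = 16566)
(25249 + O(89, -52))/(-14400 + T) = (25249 + 89*(-52))/(-14400 + 16566) = (25249 - 4628)/2166 = 20621*(1/2166) = 20621/2166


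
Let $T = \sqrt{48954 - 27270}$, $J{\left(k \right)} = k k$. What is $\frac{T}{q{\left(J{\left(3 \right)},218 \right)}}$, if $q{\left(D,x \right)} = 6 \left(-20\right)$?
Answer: $- \frac{\sqrt{5421}}{60} \approx -1.2271$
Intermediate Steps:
$J{\left(k \right)} = k^{2}$
$q{\left(D,x \right)} = -120$
$T = 2 \sqrt{5421}$ ($T = \sqrt{21684} = 2 \sqrt{5421} \approx 147.25$)
$\frac{T}{q{\left(J{\left(3 \right)},218 \right)}} = \frac{2 \sqrt{5421}}{-120} = 2 \sqrt{5421} \left(- \frac{1}{120}\right) = - \frac{\sqrt{5421}}{60}$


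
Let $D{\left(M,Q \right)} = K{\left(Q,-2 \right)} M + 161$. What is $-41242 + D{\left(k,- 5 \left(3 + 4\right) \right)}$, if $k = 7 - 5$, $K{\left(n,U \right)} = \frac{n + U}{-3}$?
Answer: $- \frac{123169}{3} \approx -41056.0$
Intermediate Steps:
$K{\left(n,U \right)} = - \frac{U}{3} - \frac{n}{3}$ ($K{\left(n,U \right)} = \left(U + n\right) \left(- \frac{1}{3}\right) = - \frac{U}{3} - \frac{n}{3}$)
$k = 2$ ($k = 7 - 5 = 2$)
$D{\left(M,Q \right)} = 161 + M \left(\frac{2}{3} - \frac{Q}{3}\right)$ ($D{\left(M,Q \right)} = \left(\left(- \frac{1}{3}\right) \left(-2\right) - \frac{Q}{3}\right) M + 161 = \left(\frac{2}{3} - \frac{Q}{3}\right) M + 161 = M \left(\frac{2}{3} - \frac{Q}{3}\right) + 161 = 161 + M \left(\frac{2}{3} - \frac{Q}{3}\right)$)
$-41242 + D{\left(k,- 5 \left(3 + 4\right) \right)} = -41242 + \left(161 - \frac{2 \left(-2 - 5 \left(3 + 4\right)\right)}{3}\right) = -41242 + \left(161 - \frac{2 \left(-2 - 35\right)}{3}\right) = -41242 + \left(161 - \frac{2}{3} \left(-37\right)\right) = -41242 + \left(161 + \frac{74}{3}\right) = -41242 + \frac{557}{3} = - \frac{123169}{3}$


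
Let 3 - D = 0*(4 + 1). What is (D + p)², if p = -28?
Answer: 625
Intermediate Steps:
D = 3 (D = 3 - 0*(4 + 1) = 3 - 0*5 = 3 - 1*0 = 3 + 0 = 3)
(D + p)² = (3 - 28)² = (-25)² = 625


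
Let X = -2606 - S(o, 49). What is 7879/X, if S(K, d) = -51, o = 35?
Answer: -7879/2555 ≈ -3.0838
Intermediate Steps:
X = -2555 (X = -2606 - 1*(-51) = -2606 + 51 = -2555)
7879/X = 7879/(-2555) = 7879*(-1/2555) = -7879/2555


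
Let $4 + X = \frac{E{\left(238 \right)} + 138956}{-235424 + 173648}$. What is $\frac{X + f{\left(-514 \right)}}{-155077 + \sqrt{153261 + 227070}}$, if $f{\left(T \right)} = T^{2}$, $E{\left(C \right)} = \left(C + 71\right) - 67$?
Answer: $- \frac{97344133968313}{57139225540848} - \frac{8160292897 \sqrt{42259}}{247603310677008} \approx -1.7104$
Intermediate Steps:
$E{\left(C \right)} = 4 + C$ ($E{\left(C \right)} = \left(71 + C\right) - 67 = 4 + C$)
$X = - \frac{193151}{30888}$ ($X = -4 + \frac{\left(4 + 238\right) + 138956}{-235424 + 173648} = -4 + \frac{242 + 138956}{-61776} = -4 + 139198 \left(- \frac{1}{61776}\right) = -4 - \frac{69599}{30888} = - \frac{193151}{30888} \approx -6.2533$)
$\frac{X + f{\left(-514 \right)}}{-155077 + \sqrt{153261 + 227070}} = \frac{- \frac{193151}{30888} + \left(-514\right)^{2}}{-155077 + \sqrt{153261 + 227070}} = \frac{- \frac{193151}{30888} + 264196}{-155077 + \sqrt{380331}} = \frac{8160292897}{30888 \left(-155077 + 3 \sqrt{42259}\right)}$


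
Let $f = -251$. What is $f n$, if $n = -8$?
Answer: $2008$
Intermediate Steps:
$f n = \left(-251\right) \left(-8\right) = 2008$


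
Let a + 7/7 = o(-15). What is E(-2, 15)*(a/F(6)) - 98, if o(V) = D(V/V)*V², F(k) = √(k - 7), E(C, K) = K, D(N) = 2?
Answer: -98 - 6735*I ≈ -98.0 - 6735.0*I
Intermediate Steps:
F(k) = √(-7 + k)
o(V) = 2*V²
a = 449 (a = -1 + 2*(-15)² = -1 + 2*225 = -1 + 450 = 449)
E(-2, 15)*(a/F(6)) - 98 = 15*(449/(√(-7 + 6))) - 98 = 15*(449/(√(-1))) - 98 = 15*(449/I) - 98 = 15*(449*(-I)) - 98 = 15*(-449*I) - 98 = -6735*I - 98 = -98 - 6735*I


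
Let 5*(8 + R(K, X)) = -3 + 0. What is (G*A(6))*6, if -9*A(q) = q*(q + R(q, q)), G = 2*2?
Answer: 208/5 ≈ 41.600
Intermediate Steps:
G = 4
R(K, X) = -43/5 (R(K, X) = -8 + (-3 + 0)/5 = -8 + (⅕)*(-3) = -8 - ⅗ = -43/5)
A(q) = -q*(-43/5 + q)/9 (A(q) = -q*(q - 43/5)/9 = -q*(-43/5 + q)/9)
(G*A(6))*6 = (4*((1/45)*6*(43 - 5*6)))*6 = (4*((1/45)*6*(43 - 30)))*6 = (4*((1/45)*6*13))*6 = (4*(26/15))*6 = (104/15)*6 = 208/5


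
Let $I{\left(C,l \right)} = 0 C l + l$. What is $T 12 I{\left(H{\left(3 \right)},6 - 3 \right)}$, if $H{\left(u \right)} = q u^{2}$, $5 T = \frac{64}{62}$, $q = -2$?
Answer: $\frac{1152}{155} \approx 7.4323$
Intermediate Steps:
$T = \frac{32}{155}$ ($T = \frac{64 \cdot \frac{1}{62}}{5} = \frac{1}{5} \cdot \frac{32}{31} = \frac{32}{155} \approx 0.20645$)
$H{\left(u \right)} = - 2 u^{2}$
$I{\left(C,l \right)} = l$ ($I{\left(C,l \right)} = 0 l + l = 0 + l = l$)
$T 12 I{\left(H{\left(3 \right)},6 - 3 \right)} = \frac{32 \cdot 12 \left(6 - 3\right)}{155} = \frac{32 \cdot 12 \cdot 3}{155} = \frac{32}{155} \cdot 36 = \frac{1152}{155}$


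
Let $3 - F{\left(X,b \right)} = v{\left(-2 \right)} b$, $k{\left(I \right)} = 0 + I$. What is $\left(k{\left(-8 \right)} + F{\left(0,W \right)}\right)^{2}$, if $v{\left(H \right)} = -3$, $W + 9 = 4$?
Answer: $400$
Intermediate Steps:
$W = -5$ ($W = -9 + 4 = -5$)
$k{\left(I \right)} = I$
$F{\left(X,b \right)} = 3 + 3 b$ ($F{\left(X,b \right)} = 3 - - 3 b = 3 + 3 b$)
$\left(k{\left(-8 \right)} + F{\left(0,W \right)}\right)^{2} = \left(-8 + \left(3 + 3 \left(-5\right)\right)\right)^{2} = \left(-8 + \left(3 - 15\right)\right)^{2} = \left(-8 - 12\right)^{2} = \left(-20\right)^{2} = 400$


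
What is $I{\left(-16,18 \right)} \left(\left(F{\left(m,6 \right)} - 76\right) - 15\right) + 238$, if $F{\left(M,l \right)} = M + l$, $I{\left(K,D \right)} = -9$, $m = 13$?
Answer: $886$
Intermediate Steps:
$I{\left(-16,18 \right)} \left(\left(F{\left(m,6 \right)} - 76\right) - 15\right) + 238 = - 9 \left(\left(\left(13 + 6\right) - 76\right) - 15\right) + 238 = - 9 \left(\left(19 - 76\right) - 15\right) + 238 = - 9 \left(-57 - 15\right) + 238 = \left(-9\right) \left(-72\right) + 238 = 648 + 238 = 886$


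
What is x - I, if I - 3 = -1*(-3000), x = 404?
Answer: -2599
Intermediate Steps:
I = 3003 (I = 3 - 1*(-3000) = 3 + 3000 = 3003)
x - I = 404 - 1*3003 = 404 - 3003 = -2599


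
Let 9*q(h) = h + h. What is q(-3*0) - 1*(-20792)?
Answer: 20792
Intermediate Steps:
q(h) = 2*h/9 (q(h) = (h + h)/9 = (2*h)/9 = 2*h/9)
q(-3*0) - 1*(-20792) = 2*(-3*0)/9 - 1*(-20792) = (2/9)*0 + 20792 = 0 + 20792 = 20792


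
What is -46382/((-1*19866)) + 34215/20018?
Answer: 114870719/28405542 ≈ 4.0440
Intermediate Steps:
-46382/((-1*19866)) + 34215/20018 = -46382/(-19866) + 34215*(1/20018) = -46382*(-1/19866) + 34215/20018 = 3313/1419 + 34215/20018 = 114870719/28405542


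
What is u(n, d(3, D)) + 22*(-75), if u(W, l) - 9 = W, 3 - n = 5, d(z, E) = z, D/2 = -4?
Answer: -1643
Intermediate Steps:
D = -8 (D = 2*(-4) = -8)
n = -2 (n = 3 - 1*5 = 3 - 5 = -2)
u(W, l) = 9 + W
u(n, d(3, D)) + 22*(-75) = (9 - 2) + 22*(-75) = 7 - 1650 = -1643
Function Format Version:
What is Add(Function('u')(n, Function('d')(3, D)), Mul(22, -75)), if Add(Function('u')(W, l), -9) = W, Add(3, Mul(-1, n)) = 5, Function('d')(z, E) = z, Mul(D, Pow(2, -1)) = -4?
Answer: -1643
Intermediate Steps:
D = -8 (D = Mul(2, -4) = -8)
n = -2 (n = Add(3, Mul(-1, 5)) = Add(3, -5) = -2)
Function('u')(W, l) = Add(9, W)
Add(Function('u')(n, Function('d')(3, D)), Mul(22, -75)) = Add(Add(9, -2), Mul(22, -75)) = Add(7, -1650) = -1643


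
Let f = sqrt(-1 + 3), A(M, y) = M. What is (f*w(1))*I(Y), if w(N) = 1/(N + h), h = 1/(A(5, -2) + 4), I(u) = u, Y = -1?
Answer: -9*sqrt(2)/10 ≈ -1.2728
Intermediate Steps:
f = sqrt(2) ≈ 1.4142
h = 1/9 (h = 1/(5 + 4) = 1/9 ≈ 0.11111)
w(N) = 1/(1/9 + N) (w(N) = 1/(N + 1/9) = 1/(1/9 + N))
(f*w(1))*I(Y) = (sqrt(2)*(9/(1 + 9*1)))*(-1) = (sqrt(2)*(9/(1 + 9)))*(-1) = (sqrt(2)*(9/10))*(-1) = (9*sqrt(2)/10)*(-1) = -9*sqrt(2)/10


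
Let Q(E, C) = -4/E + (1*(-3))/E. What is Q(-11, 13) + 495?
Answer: 5452/11 ≈ 495.64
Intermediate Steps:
Q(E, C) = -7/E (Q(E, C) = -4/E - 3/E = -7/E)
Q(-11, 13) + 495 = -7/(-11) + 495 = -7*(-1/11) + 495 = 7/11 + 495 = 5452/11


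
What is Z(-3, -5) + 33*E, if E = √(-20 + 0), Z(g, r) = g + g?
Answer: -6 + 66*I*√5 ≈ -6.0 + 147.58*I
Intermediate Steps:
Z(g, r) = 2*g
E = 2*I*√5 (E = √(-20) = 2*I*√5 ≈ 4.4721*I)
Z(-3, -5) + 33*E = 2*(-3) + 33*(2*I*√5) = -6 + 66*I*√5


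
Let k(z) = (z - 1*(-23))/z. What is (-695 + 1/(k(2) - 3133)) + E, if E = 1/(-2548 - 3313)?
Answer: -25422076158/36578501 ≈ -695.00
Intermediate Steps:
k(z) = (23 + z)/z (k(z) = (z + 23)/z = (23 + z)/z)
E = -1/5861 (E = 1/(-5861) = -1/5861 ≈ -0.00017062)
(-695 + 1/(k(2) - 3133)) + E = (-695 + 1/((23 + 2)/2 - 3133)) - 1/5861 = (-695 + 1/((½)*25 - 3133)) - 1/5861 = (-695 + 1/(25/2 - 3133)) - 1/5861 = (-695 + 1/(-6241/2)) - 1/5861 = (-695 - 2/6241) - 1/5861 = -4337497/6241 - 1/5861 = -25422076158/36578501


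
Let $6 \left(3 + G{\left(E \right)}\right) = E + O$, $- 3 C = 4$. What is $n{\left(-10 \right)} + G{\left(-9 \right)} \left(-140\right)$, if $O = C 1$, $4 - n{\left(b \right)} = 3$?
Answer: $\frac{5959}{9} \approx 662.11$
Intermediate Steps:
$C = - \frac{4}{3}$ ($C = \left(- \frac{1}{3}\right) 4 = - \frac{4}{3} \approx -1.3333$)
$n{\left(b \right)} = 1$ ($n{\left(b \right)} = 4 - 3 = 1$)
$O = - \frac{4}{3}$ ($O = \left(- \frac{4}{3}\right) 1 = - \frac{4}{3} \approx -1.3333$)
$G{\left(E \right)} = - \frac{29}{9} + \frac{E}{6}$ ($G{\left(E \right)} = -3 + \frac{E - \frac{4}{3}}{6} = -3 + \frac{- \frac{4}{3} + E}{6} = -3 + \left(- \frac{2}{9} + \frac{E}{6}\right) = - \frac{29}{9} + \frac{E}{6}$)
$n{\left(-10 \right)} + G{\left(-9 \right)} \left(-140\right) = 1 + \left(- \frac{29}{9} + \frac{1}{6} \left(-9\right)\right) \left(-140\right) = 1 + \left(- \frac{29}{9} - \frac{3}{2}\right) \left(-140\right) = 1 - - \frac{5950}{9} = 1 + \frac{5950}{9} = \frac{5959}{9}$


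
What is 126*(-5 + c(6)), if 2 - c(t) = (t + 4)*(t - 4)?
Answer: -2898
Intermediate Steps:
c(t) = 2 - (-4 + t)*(4 + t) (c(t) = 2 - (t + 4)*(t - 4) = 2 - (4 + t)*(-4 + t) = 2 - (-4 + t)*(4 + t))
126*(-5 + c(6)) = 126*(-5 + (18 - 1*6**2)) = 126*(-5 + (18 - 1*36)) = 126*(-5 + (18 - 36)) = 126*(-5 - 18) = 126*(-23) = -2898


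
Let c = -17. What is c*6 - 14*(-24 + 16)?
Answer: 10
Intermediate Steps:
c*6 - 14*(-24 + 16) = -17*6 - 14*(-24 + 16) = -102 - 14*(-8) = -102 + 112 = 10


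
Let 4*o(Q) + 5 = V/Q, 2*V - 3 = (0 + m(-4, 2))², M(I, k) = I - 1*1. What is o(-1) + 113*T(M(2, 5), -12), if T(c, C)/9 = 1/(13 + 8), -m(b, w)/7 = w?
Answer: 1249/56 ≈ 22.304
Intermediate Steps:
m(b, w) = -7*w
M(I, k) = -1 + I (M(I, k) = I - 1 = -1 + I)
V = 199/2 (V = 3/2 + (0 - 7*2)²/2 = 3/2 + (0 - 14)²/2 = 3/2 + (½)*(-14)² = 3/2 + (½)*196 = 3/2 + 98 = 199/2 ≈ 99.500)
o(Q) = -5/4 + 199/(8*Q) (o(Q) = -5/4 + (199/(2*Q))/4 = -5/4 + 199/(8*Q))
T(c, C) = 3/7 (T(c, C) = 9/(13 + 8) = 9/21 = 9*(1/21) = 3/7)
o(-1) + 113*T(M(2, 5), -12) = (⅛)*(199 - 10*(-1))/(-1) + 113*(3/7) = (⅛)*(-1)*(199 + 10) + 339/7 = (⅛)*(-1)*209 + 339/7 = -209/8 + 339/7 = 1249/56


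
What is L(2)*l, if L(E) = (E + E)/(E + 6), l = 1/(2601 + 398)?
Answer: 1/5998 ≈ 0.00016672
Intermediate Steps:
l = 1/2999 ≈ 0.00033344
L(E) = 2*E/(6 + E) (L(E) = (2*E)/(6 + E) = 2*E/(6 + E))
L(2)*l = (2*2/(6 + 2))*(1/2999) = (2*2/8)*(1/2999) = (2*2*(⅛))*(1/2999) = (½)*(1/2999) = 1/5998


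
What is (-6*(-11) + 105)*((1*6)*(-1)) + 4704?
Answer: 3678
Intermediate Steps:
(-6*(-11) + 105)*((1*6)*(-1)) + 4704 = (66 + 105)*(6*(-1)) + 4704 = 171*(-6) + 4704 = -1026 + 4704 = 3678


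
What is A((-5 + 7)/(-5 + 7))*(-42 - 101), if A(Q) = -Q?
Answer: 143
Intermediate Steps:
A((-5 + 7)/(-5 + 7))*(-42 - 101) = (-(-5 + 7)/(-5 + 7))*(-42 - 101) = -2/2*(-143) = -1*1*(-143) = -1*(-143) = 143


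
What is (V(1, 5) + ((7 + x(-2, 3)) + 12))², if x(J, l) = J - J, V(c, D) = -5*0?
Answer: 361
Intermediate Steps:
V(c, D) = 0
x(J, l) = 0
(V(1, 5) + ((7 + x(-2, 3)) + 12))² = (0 + ((7 + 0) + 12))² = (0 + (7 + 12))² = (0 + 19)² = 19² = 361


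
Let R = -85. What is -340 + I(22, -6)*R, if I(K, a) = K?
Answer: -2210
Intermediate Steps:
-340 + I(22, -6)*R = -340 + 22*(-85) = -340 - 1870 = -2210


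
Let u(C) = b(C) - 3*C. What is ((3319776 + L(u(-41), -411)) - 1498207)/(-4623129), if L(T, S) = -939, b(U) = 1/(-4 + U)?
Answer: -260090/660447 ≈ -0.39381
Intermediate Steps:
u(C) = 1/(-4 + C) - 3*C
((3319776 + L(u(-41), -411)) - 1498207)/(-4623129) = ((3319776 - 939) - 1498207)/(-4623129) = (3318837 - 1498207)*(-1/4623129) = 1820630*(-1/4623129) = -260090/660447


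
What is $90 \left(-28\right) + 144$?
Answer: $-2376$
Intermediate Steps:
$90 \left(-28\right) + 144 = -2520 + 144 = -2376$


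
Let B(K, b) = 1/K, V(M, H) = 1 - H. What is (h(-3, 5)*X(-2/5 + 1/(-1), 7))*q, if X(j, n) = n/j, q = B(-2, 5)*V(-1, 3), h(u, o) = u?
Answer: 15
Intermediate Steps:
q = 1 (q = (1 - 1*3)/(-2) = -(1 - 3)/2 = -1/2*(-2) = 1)
(h(-3, 5)*X(-2/5 + 1/(-1), 7))*q = -21/(-2/5 + 1/(-1))*1 = -21/(-2*1/5 + 1*(-1))*1 = -21/(-2/5 - 1)*1 = -21/(-7/5)*1 = -21*(-5)/7*1 = -3*(-5)*1 = 15*1 = 15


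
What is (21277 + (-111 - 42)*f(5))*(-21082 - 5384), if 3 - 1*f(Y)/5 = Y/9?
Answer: -513625662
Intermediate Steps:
f(Y) = 15 - 5*Y/9
(21277 + (-111 - 42)*f(5))*(-21082 - 5384) = (21277 + (-111 - 42)*(15 - 5/9*5))*(-21082 - 5384) = (21277 - 153*(15 - 25/9))*(-26466) = (21277 - 153*110/9)*(-26466) = (21277 - 1870)*(-26466) = 19407*(-26466) = -513625662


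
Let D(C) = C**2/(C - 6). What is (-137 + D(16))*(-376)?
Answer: 209432/5 ≈ 41886.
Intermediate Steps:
D(C) = C**2/(-6 + C)
(-137 + D(16))*(-376) = (-137 + 16**2/(-6 + 16))*(-376) = (-137 + 256/10)*(-376) = (-137 + 256*(1/10))*(-376) = (-137 + 128/5)*(-376) = -557/5*(-376) = 209432/5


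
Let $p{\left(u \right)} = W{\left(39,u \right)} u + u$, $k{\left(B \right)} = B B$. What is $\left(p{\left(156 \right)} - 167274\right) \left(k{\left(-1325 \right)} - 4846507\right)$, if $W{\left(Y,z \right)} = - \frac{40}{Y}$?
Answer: $517036559196$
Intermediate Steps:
$k{\left(B \right)} = B^{2}$
$p{\left(u \right)} = - \frac{u}{39}$ ($p{\left(u \right)} = - \frac{40}{39} u + u = \left(-40\right) \frac{1}{39} u + u = - \frac{40 u}{39} + u = - \frac{u}{39}$)
$\left(p{\left(156 \right)} - 167274\right) \left(k{\left(-1325 \right)} - 4846507\right) = \left(\left(- \frac{1}{39}\right) 156 - 167274\right) \left(\left(-1325\right)^{2} - 4846507\right) = \left(-4 - 167274\right) \left(1755625 - 4846507\right) = \left(-167278\right) \left(-3090882\right) = 517036559196$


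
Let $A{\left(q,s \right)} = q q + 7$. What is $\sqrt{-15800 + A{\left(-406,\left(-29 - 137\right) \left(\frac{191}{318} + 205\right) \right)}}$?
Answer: $\sqrt{149043} \approx 386.06$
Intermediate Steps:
$A{\left(q,s \right)} = 7 + q^{2}$ ($A{\left(q,s \right)} = q^{2} + 7 = 7 + q^{2}$)
$\sqrt{-15800 + A{\left(-406,\left(-29 - 137\right) \left(\frac{191}{318} + 205\right) \right)}} = \sqrt{-15800 + \left(7 + \left(-406\right)^{2}\right)} = \sqrt{-15800 + \left(7 + 164836\right)} = \sqrt{-15800 + 164843} = \sqrt{149043}$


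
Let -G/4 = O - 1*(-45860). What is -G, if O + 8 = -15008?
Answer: 123376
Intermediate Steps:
O = -15016 (O = -8 - 15008 = -15016)
G = -123376 (G = -4*(-15016 - 1*(-45860)) = -4*(-15016 + 45860) = -4*30844 = -123376)
-G = -1*(-123376) = 123376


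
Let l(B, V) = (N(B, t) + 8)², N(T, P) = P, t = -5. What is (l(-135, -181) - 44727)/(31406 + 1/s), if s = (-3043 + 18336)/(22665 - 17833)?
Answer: -113978729/80049465 ≈ -1.4239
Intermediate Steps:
l(B, V) = 9 (l(B, V) = (-5 + 8)² = 3² = 9)
s = 15293/4832 ≈ 3.1649
(l(-135, -181) - 44727)/(31406 + 1/s) = (9 - 44727)/(31406 + 1/(15293/4832)) = -44718/(31406 + 4832/15293) = -44718/480296790/15293 = -44718*15293/480296790 = -113978729/80049465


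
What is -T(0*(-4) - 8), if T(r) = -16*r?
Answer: -128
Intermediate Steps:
-T(0*(-4) - 8) = -(-16)*(0*(-4) - 8) = -(-16)*(0 - 8) = -(-16)*(-8) = -1*128 = -128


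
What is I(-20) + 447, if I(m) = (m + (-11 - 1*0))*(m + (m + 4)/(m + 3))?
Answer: 17643/17 ≈ 1037.8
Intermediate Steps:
I(m) = (-11 + m)*(m + (4 + m)/(3 + m)) (I(m) = (m + (-11 + 0))*(m + (4 + m)/(3 + m)) = (m - 11)*(m + (4 + m)/(3 + m)) = (-11 + m)*(m + (4 + m)/(3 + m)))
I(-20) + 447 = (-44 + (-20)³ - 40*(-20) - 7*(-20)²)/(3 - 20) + 447 = (-44 - 8000 + 800 - 7*400)/(-17) + 447 = -(-44 - 8000 + 800 - 2800)/17 + 447 = -1/17*(-10044) + 447 = 10044/17 + 447 = 17643/17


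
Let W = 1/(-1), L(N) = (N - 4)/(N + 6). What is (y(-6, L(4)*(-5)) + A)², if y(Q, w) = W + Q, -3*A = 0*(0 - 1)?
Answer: 49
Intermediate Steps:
A = 0 (A = -0*(0 - 1) = -0*(-1) = -⅓*0 = 0)
L(N) = (-4 + N)/(6 + N)
W = -1
y(Q, w) = -1 + Q
(y(-6, L(4)*(-5)) + A)² = ((-1 - 6) + 0)² = (-7 + 0)² = (-7)² = 49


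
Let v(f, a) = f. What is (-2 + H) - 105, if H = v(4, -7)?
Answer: -103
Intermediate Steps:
H = 4
(-2 + H) - 105 = (-2 + 4) - 105 = 2 - 105 = -103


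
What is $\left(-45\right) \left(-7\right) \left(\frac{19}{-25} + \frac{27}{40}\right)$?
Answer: $- \frac{1071}{40} \approx -26.775$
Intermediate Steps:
$\left(-45\right) \left(-7\right) \left(\frac{19}{-25} + \frac{27}{40}\right) = 315 \left(19 \left(- \frac{1}{25}\right) + 27 \cdot \frac{1}{40}\right) = 315 \left(- \frac{19}{25} + \frac{27}{40}\right) = 315 \left(- \frac{17}{200}\right) = - \frac{1071}{40}$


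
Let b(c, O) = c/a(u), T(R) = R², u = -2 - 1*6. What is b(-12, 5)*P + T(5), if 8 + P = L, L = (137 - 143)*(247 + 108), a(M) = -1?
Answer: -25631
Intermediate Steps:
u = -8 (u = -2 - 6 = -8)
b(c, O) = -c (b(c, O) = c/(-1) = c*(-1) = -c)
L = -2130 (L = -6*355 = -2130)
P = -2138 (P = -8 - 2130 = -2138)
b(-12, 5)*P + T(5) = -1*(-12)*(-2138) + 5² = 12*(-2138) + 25 = -25656 + 25 = -25631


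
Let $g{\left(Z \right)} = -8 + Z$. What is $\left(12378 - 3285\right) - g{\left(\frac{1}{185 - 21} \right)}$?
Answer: $\frac{1492563}{164} \approx 9101.0$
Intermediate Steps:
$\left(12378 - 3285\right) - g{\left(\frac{1}{185 - 21} \right)} = \left(12378 - 3285\right) - \left(-8 + \frac{1}{185 - 21}\right) = \left(12378 - 3285\right) - \left(-8 + \frac{1}{164}\right) = 9093 - \left(-8 + \frac{1}{164}\right) = 9093 - - \frac{1311}{164} = 9093 + \frac{1311}{164} = \frac{1492563}{164}$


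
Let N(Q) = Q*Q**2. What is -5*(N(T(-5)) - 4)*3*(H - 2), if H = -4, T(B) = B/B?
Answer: -270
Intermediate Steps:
T(B) = 1
N(Q) = Q**3
-5*(N(T(-5)) - 4)*3*(H - 2) = -5*(1**3 - 4)*3*(-4 - 2) = -5*(1 - 4)*3*(-6) = -(-15)*(-18) = -5*54 = -270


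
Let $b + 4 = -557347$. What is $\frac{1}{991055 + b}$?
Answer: $\frac{1}{433704} \approx 2.3057 \cdot 10^{-6}$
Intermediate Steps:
$b = -557351$ ($b = -4 - 557347 = -557351$)
$\frac{1}{991055 + b} = \frac{1}{991055 - 557351} = \frac{1}{433704}$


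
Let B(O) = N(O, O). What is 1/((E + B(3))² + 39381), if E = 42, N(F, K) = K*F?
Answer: 1/41982 ≈ 2.3820e-5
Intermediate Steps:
N(F, K) = F*K
B(O) = O² (B(O) = O*O = O²)
1/((E + B(3))² + 39381) = 1/((42 + 3²)² + 39381) = 1/((42 + 9)² + 39381) = 1/(51² + 39381) = 1/(2601 + 39381) = 1/41982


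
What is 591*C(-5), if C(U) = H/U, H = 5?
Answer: -591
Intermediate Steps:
C(U) = 5/U
591*C(-5) = 591*(5/(-5)) = 591*(5*(-1/5)) = 591*(-1) = -591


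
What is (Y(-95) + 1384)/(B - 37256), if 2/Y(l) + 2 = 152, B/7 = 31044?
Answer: 103801/13503900 ≈ 0.0076867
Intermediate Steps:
B = 217308 (B = 7*31044 = 217308)
Y(l) = 1/75 (Y(l) = 2/(-2 + 152) = 2/150 = 2*(1/150) = 1/75)
(Y(-95) + 1384)/(B - 37256) = (1/75 + 1384)/(217308 - 37256) = (103801/75)/180052 = (103801/75)*(1/180052) = 103801/13503900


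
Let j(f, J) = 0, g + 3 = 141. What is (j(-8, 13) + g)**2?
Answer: 19044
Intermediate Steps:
g = 138 (g = -3 + 141 = 138)
(j(-8, 13) + g)**2 = (0 + 138)**2 = 138**2 = 19044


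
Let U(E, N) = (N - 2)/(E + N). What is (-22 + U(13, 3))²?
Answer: 123201/256 ≈ 481.25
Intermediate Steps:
U(E, N) = (-2 + N)/(E + N)
(-22 + U(13, 3))² = (-22 + (-2 + 3)/(13 + 3))² = (-22 + 1/16)² = (-351/16)² = 123201/256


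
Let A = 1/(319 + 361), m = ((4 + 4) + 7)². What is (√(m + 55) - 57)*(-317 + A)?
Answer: 12286863/680 - 215559*√70/340 ≈ 12765.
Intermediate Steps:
m = 225 (m = (8 + 7)² = 15² = 225)
A = 1/680 ≈ 0.0014706
(√(m + 55) - 57)*(-317 + A) = (√(225 + 55) - 57)*(-317 + 1/680) = (√280 - 57)*(-215559/680) = (2*√70 - 57)*(-215559/680) = (-57 + 2*√70)*(-215559/680) = 12286863/680 - 215559*√70/340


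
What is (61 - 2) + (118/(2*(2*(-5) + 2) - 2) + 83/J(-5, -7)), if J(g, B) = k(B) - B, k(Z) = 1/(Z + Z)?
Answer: 56242/873 ≈ 64.424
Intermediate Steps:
k(Z) = 1/(2*Z)
J(g, B) = 1/(2*B) - B
(61 - 2) + (118/(2*(2*(-5) + 2) - 2) + 83/J(-5, -7)) = (61 - 2) + (118/(2*(2*(-5) + 2) - 2) + 83/((½)/(-7) - 1*(-7))) = 59 + (118/(2*(-10 + 2) - 2) + 83/((½)*(-⅐) + 7)) = 59 + (118/(2*(-8) - 2) + 83/(-1/14 + 7)) = 59 + (118/(-16 - 2) + 83/(97/14)) = 59 + (118/(-18) + 83*(14/97)) = 59 + (118*(-1/18) + 1162/97) = 59 + (-59/9 + 1162/97) = 59 + 4735/873 = 56242/873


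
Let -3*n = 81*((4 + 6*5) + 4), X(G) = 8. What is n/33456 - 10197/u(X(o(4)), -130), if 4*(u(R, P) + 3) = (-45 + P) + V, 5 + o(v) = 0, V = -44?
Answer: 6890739/39032 ≈ 176.54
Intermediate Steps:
o(v) = -5 (o(v) = -5 + 0 = -5)
n = -1026 (n = -27*((4 + 6*5) + 4) = -27*((4 + 30) + 4) = -27*(34 + 4) = -27*38 = -⅓*3078 = -1026)
u(R, P) = -101/4 + P/4 (u(R, P) = -3 + ((-45 + P) - 44)/4 = -3 + (-89 + P)/4 = -3 + (-89/4 + P/4) = -101/4 + P/4)
n/33456 - 10197/u(X(o(4)), -130) = -1026/33456 - 10197/(-101/4 + (¼)*(-130)) = -1026*1/33456 - 10197/(-101/4 - 65/2) = -171/5576 - 10197/(-231/4) = -171/5576 - 10197*(-4/231) = -171/5576 + 1236/7 = 6890739/39032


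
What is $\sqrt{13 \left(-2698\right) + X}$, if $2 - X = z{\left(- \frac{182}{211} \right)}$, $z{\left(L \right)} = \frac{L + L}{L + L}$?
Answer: $9 i \sqrt{433} \approx 187.28 i$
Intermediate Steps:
$z{\left(L \right)} = 1$ ($z{\left(L \right)} = \frac{2 L}{2 L} = 2 L \frac{1}{2 L} = 1$)
$X = 1$ ($X = 2 - 1 = 1$)
$\sqrt{13 \left(-2698\right) + X} = \sqrt{13 \left(-2698\right) + 1} = \sqrt{-35074 + 1} = \sqrt{-35073} = 9 i \sqrt{433}$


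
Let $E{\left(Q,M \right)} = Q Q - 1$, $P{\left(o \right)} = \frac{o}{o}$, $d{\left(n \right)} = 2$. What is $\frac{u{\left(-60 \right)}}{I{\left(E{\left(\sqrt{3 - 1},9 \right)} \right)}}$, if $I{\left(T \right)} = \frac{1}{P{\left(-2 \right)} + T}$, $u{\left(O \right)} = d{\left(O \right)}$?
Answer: $4$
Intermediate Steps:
$P{\left(o \right)} = 1$
$u{\left(O \right)} = 2$
$E{\left(Q,M \right)} = -1 + Q^{2}$ ($E{\left(Q,M \right)} = Q^{2} - 1 = -1 + Q^{2}$)
$I{\left(T \right)} = \frac{1}{1 + T}$
$\frac{u{\left(-60 \right)}}{I{\left(E{\left(\sqrt{3 - 1},9 \right)} \right)}} = \frac{2}{\frac{1}{1 - \left(1 - \left(\sqrt{3 - 1}\right)^{2}\right)}} = \frac{2}{\frac{1}{1 - \left(1 - \left(\sqrt{2}\right)^{2}\right)}} = \frac{2}{\frac{1}{1 + \left(-1 + 2\right)}} = \frac{2}{\frac{1}{1 + 1}} = \frac{2}{\frac{1}{2}} = 2 \frac{1}{\frac{1}{2}} = 2 \cdot 2 = 4$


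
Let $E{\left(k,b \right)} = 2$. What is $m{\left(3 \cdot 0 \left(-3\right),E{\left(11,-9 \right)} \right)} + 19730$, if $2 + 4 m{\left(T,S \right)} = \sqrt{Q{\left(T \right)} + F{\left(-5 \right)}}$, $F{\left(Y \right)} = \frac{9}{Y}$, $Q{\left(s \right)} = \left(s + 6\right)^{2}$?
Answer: $\frac{39459}{2} + \frac{3 \sqrt{95}}{20} \approx 19731.0$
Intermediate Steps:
$Q{\left(s \right)} = \left(6 + s\right)^{2}$
$m{\left(T,S \right)} = - \frac{1}{2} + \frac{\sqrt{- \frac{9}{5} + \left(6 + T\right)^{2}}}{4}$ ($m{\left(T,S \right)} = - \frac{1}{2} + \frac{\sqrt{\left(6 + T\right)^{2} + \frac{9}{-5}}}{4} = - \frac{1}{2} + \frac{\sqrt{\left(6 + T\right)^{2} + 9 \left(- \frac{1}{5}\right)}}{4} = - \frac{1}{2} + \frac{\sqrt{\left(6 + T\right)^{2} - \frac{9}{5}}}{4} = - \frac{1}{2} + \frac{\sqrt{- \frac{9}{5} + \left(6 + T\right)^{2}}}{4}$)
$m{\left(3 \cdot 0 \left(-3\right),E{\left(11,-9 \right)} \right)} + 19730 = \left(- \frac{1}{2} + \frac{\sqrt{-45 + 25 \left(6 + 3 \cdot 0 \left(-3\right)\right)^{2}}}{20}\right) + 19730 = \left(- \frac{1}{2} + \frac{\sqrt{-45 + 25 \left(6 + 0 \left(-3\right)\right)^{2}}}{20}\right) + 19730 = \left(- \frac{1}{2} + \frac{\sqrt{-45 + 25 \left(6 + 0\right)^{2}}}{20}\right) + 19730 = \left(- \frac{1}{2} + \frac{\sqrt{-45 + 25 \cdot 6^{2}}}{20}\right) + 19730 = \left(- \frac{1}{2} + \frac{\sqrt{-45 + 25 \cdot 36}}{20}\right) + 19730 = \left(- \frac{1}{2} + \frac{\sqrt{-45 + 900}}{20}\right) + 19730 = \left(- \frac{1}{2} + \frac{\sqrt{855}}{20}\right) + 19730 = \left(- \frac{1}{2} + \frac{3 \sqrt{95}}{20}\right) + 19730 = \frac{39459}{2} + \frac{3 \sqrt{95}}{20}$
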